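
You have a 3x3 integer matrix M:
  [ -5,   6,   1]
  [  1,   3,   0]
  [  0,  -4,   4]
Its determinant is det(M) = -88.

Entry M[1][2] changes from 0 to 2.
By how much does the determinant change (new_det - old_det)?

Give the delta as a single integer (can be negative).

Answer: -40

Derivation:
Cofactor C_12 = -20
Entry delta = 2 - 0 = 2
Det delta = entry_delta * cofactor = 2 * -20 = -40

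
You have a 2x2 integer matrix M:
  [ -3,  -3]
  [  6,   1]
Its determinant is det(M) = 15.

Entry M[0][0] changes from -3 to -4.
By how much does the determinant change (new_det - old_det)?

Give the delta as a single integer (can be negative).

Cofactor C_00 = 1
Entry delta = -4 - -3 = -1
Det delta = entry_delta * cofactor = -1 * 1 = -1

Answer: -1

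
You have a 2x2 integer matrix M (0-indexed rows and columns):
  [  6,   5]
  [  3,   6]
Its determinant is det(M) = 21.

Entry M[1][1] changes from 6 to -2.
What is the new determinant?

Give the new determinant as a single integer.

Answer: -27

Derivation:
det is linear in row 1: changing M[1][1] by delta changes det by delta * cofactor(1,1).
Cofactor C_11 = (-1)^(1+1) * minor(1,1) = 6
Entry delta = -2 - 6 = -8
Det delta = -8 * 6 = -48
New det = 21 + -48 = -27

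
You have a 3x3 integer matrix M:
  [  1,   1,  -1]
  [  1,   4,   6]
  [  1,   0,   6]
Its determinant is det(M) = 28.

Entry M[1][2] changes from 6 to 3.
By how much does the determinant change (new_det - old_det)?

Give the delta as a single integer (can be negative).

Answer: -3

Derivation:
Cofactor C_12 = 1
Entry delta = 3 - 6 = -3
Det delta = entry_delta * cofactor = -3 * 1 = -3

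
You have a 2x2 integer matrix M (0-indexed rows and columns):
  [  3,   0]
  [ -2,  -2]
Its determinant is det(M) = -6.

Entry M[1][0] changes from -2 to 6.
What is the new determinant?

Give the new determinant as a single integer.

Answer: -6

Derivation:
det is linear in row 1: changing M[1][0] by delta changes det by delta * cofactor(1,0).
Cofactor C_10 = (-1)^(1+0) * minor(1,0) = 0
Entry delta = 6 - -2 = 8
Det delta = 8 * 0 = 0
New det = -6 + 0 = -6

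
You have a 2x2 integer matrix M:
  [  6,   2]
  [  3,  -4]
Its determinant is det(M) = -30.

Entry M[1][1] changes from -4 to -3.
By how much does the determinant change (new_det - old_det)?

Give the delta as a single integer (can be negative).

Cofactor C_11 = 6
Entry delta = -3 - -4 = 1
Det delta = entry_delta * cofactor = 1 * 6 = 6

Answer: 6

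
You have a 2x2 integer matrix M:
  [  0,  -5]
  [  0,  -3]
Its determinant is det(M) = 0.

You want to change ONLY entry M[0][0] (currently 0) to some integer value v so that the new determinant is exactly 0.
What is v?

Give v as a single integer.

det is linear in entry M[0][0]: det = old_det + (v - 0) * C_00
Cofactor C_00 = -3
Want det = 0: 0 + (v - 0) * -3 = 0
  (v - 0) = 0 / -3 = 0
  v = 0 + (0) = 0

Answer: 0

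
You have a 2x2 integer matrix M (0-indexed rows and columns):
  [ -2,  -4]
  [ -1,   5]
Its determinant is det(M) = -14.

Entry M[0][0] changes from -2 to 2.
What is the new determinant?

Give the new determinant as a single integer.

Answer: 6

Derivation:
det is linear in row 0: changing M[0][0] by delta changes det by delta * cofactor(0,0).
Cofactor C_00 = (-1)^(0+0) * minor(0,0) = 5
Entry delta = 2 - -2 = 4
Det delta = 4 * 5 = 20
New det = -14 + 20 = 6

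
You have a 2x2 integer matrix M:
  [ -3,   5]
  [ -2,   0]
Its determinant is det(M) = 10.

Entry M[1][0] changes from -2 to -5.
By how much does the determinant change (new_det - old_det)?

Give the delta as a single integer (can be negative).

Cofactor C_10 = -5
Entry delta = -5 - -2 = -3
Det delta = entry_delta * cofactor = -3 * -5 = 15

Answer: 15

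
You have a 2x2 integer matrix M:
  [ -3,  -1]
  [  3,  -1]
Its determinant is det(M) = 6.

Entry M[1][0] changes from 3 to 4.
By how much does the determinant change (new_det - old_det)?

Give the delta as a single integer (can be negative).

Answer: 1

Derivation:
Cofactor C_10 = 1
Entry delta = 4 - 3 = 1
Det delta = entry_delta * cofactor = 1 * 1 = 1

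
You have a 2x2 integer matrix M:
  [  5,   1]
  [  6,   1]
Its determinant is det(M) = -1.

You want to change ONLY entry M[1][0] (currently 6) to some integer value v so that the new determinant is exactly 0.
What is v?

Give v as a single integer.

Answer: 5

Derivation:
det is linear in entry M[1][0]: det = old_det + (v - 6) * C_10
Cofactor C_10 = -1
Want det = 0: -1 + (v - 6) * -1 = 0
  (v - 6) = 1 / -1 = -1
  v = 6 + (-1) = 5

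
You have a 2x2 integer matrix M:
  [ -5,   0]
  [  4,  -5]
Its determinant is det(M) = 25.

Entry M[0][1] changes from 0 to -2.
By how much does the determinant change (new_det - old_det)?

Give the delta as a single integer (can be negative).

Cofactor C_01 = -4
Entry delta = -2 - 0 = -2
Det delta = entry_delta * cofactor = -2 * -4 = 8

Answer: 8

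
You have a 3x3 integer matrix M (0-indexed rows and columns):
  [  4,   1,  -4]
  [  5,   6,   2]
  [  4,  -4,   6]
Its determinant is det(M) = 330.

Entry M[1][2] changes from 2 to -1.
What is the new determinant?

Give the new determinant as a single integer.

det is linear in row 1: changing M[1][2] by delta changes det by delta * cofactor(1,2).
Cofactor C_12 = (-1)^(1+2) * minor(1,2) = 20
Entry delta = -1 - 2 = -3
Det delta = -3 * 20 = -60
New det = 330 + -60 = 270

Answer: 270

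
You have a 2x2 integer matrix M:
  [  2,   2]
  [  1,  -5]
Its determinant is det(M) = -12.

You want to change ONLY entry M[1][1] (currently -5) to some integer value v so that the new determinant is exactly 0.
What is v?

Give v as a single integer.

Answer: 1

Derivation:
det is linear in entry M[1][1]: det = old_det + (v - -5) * C_11
Cofactor C_11 = 2
Want det = 0: -12 + (v - -5) * 2 = 0
  (v - -5) = 12 / 2 = 6
  v = -5 + (6) = 1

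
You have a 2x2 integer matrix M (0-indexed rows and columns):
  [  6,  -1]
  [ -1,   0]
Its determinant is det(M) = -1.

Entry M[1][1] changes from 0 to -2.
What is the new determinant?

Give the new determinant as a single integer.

Answer: -13

Derivation:
det is linear in row 1: changing M[1][1] by delta changes det by delta * cofactor(1,1).
Cofactor C_11 = (-1)^(1+1) * minor(1,1) = 6
Entry delta = -2 - 0 = -2
Det delta = -2 * 6 = -12
New det = -1 + -12 = -13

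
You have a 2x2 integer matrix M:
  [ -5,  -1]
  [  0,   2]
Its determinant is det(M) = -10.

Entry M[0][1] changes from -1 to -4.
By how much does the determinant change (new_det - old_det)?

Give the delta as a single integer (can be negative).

Cofactor C_01 = 0
Entry delta = -4 - -1 = -3
Det delta = entry_delta * cofactor = -3 * 0 = 0

Answer: 0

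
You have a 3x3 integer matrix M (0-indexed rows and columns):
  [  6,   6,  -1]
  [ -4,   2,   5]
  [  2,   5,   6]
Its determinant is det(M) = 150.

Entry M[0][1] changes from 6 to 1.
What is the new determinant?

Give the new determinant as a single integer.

Answer: -20

Derivation:
det is linear in row 0: changing M[0][1] by delta changes det by delta * cofactor(0,1).
Cofactor C_01 = (-1)^(0+1) * minor(0,1) = 34
Entry delta = 1 - 6 = -5
Det delta = -5 * 34 = -170
New det = 150 + -170 = -20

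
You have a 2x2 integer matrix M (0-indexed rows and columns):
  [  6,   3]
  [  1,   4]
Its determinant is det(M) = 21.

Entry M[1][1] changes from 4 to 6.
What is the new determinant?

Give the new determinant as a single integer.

det is linear in row 1: changing M[1][1] by delta changes det by delta * cofactor(1,1).
Cofactor C_11 = (-1)^(1+1) * minor(1,1) = 6
Entry delta = 6 - 4 = 2
Det delta = 2 * 6 = 12
New det = 21 + 12 = 33

Answer: 33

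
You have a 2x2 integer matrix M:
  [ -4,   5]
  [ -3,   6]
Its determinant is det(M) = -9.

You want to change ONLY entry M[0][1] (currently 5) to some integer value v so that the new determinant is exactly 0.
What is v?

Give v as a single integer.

Answer: 8

Derivation:
det is linear in entry M[0][1]: det = old_det + (v - 5) * C_01
Cofactor C_01 = 3
Want det = 0: -9 + (v - 5) * 3 = 0
  (v - 5) = 9 / 3 = 3
  v = 5 + (3) = 8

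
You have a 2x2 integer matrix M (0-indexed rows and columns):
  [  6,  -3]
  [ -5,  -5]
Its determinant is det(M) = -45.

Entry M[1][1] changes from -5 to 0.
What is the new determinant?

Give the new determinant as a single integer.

Answer: -15

Derivation:
det is linear in row 1: changing M[1][1] by delta changes det by delta * cofactor(1,1).
Cofactor C_11 = (-1)^(1+1) * minor(1,1) = 6
Entry delta = 0 - -5 = 5
Det delta = 5 * 6 = 30
New det = -45 + 30 = -15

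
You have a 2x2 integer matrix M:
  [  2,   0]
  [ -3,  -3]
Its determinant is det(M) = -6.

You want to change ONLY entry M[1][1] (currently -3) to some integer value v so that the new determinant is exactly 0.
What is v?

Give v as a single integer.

det is linear in entry M[1][1]: det = old_det + (v - -3) * C_11
Cofactor C_11 = 2
Want det = 0: -6 + (v - -3) * 2 = 0
  (v - -3) = 6 / 2 = 3
  v = -3 + (3) = 0

Answer: 0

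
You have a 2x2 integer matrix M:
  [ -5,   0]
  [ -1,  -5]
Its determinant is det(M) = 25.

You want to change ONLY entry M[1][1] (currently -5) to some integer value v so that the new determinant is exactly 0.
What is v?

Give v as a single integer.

det is linear in entry M[1][1]: det = old_det + (v - -5) * C_11
Cofactor C_11 = -5
Want det = 0: 25 + (v - -5) * -5 = 0
  (v - -5) = -25 / -5 = 5
  v = -5 + (5) = 0

Answer: 0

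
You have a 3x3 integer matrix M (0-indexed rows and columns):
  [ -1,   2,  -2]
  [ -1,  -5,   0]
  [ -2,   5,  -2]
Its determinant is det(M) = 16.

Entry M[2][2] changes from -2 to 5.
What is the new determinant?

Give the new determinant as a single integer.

Answer: 65

Derivation:
det is linear in row 2: changing M[2][2] by delta changes det by delta * cofactor(2,2).
Cofactor C_22 = (-1)^(2+2) * minor(2,2) = 7
Entry delta = 5 - -2 = 7
Det delta = 7 * 7 = 49
New det = 16 + 49 = 65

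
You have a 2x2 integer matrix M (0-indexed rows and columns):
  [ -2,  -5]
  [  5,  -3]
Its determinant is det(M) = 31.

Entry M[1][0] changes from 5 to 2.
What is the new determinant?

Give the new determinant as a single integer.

Answer: 16

Derivation:
det is linear in row 1: changing M[1][0] by delta changes det by delta * cofactor(1,0).
Cofactor C_10 = (-1)^(1+0) * minor(1,0) = 5
Entry delta = 2 - 5 = -3
Det delta = -3 * 5 = -15
New det = 31 + -15 = 16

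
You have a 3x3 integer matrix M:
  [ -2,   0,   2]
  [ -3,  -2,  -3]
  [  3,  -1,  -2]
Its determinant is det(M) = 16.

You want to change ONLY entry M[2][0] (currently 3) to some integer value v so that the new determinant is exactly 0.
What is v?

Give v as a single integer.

det is linear in entry M[2][0]: det = old_det + (v - 3) * C_20
Cofactor C_20 = 4
Want det = 0: 16 + (v - 3) * 4 = 0
  (v - 3) = -16 / 4 = -4
  v = 3 + (-4) = -1

Answer: -1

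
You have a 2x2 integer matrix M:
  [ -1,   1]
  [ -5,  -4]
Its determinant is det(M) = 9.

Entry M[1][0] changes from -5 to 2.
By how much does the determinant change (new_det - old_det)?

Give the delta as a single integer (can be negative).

Answer: -7

Derivation:
Cofactor C_10 = -1
Entry delta = 2 - -5 = 7
Det delta = entry_delta * cofactor = 7 * -1 = -7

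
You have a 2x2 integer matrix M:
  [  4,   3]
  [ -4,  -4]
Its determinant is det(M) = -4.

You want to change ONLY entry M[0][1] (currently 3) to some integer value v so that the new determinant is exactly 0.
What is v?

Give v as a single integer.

det is linear in entry M[0][1]: det = old_det + (v - 3) * C_01
Cofactor C_01 = 4
Want det = 0: -4 + (v - 3) * 4 = 0
  (v - 3) = 4 / 4 = 1
  v = 3 + (1) = 4

Answer: 4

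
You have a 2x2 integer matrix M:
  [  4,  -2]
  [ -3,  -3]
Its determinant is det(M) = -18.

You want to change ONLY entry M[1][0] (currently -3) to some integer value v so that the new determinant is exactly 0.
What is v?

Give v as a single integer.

Answer: 6

Derivation:
det is linear in entry M[1][0]: det = old_det + (v - -3) * C_10
Cofactor C_10 = 2
Want det = 0: -18 + (v - -3) * 2 = 0
  (v - -3) = 18 / 2 = 9
  v = -3 + (9) = 6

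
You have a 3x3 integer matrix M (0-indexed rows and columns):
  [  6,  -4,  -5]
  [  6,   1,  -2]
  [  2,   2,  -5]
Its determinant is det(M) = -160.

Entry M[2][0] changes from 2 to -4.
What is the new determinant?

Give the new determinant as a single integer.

Answer: -238

Derivation:
det is linear in row 2: changing M[2][0] by delta changes det by delta * cofactor(2,0).
Cofactor C_20 = (-1)^(2+0) * minor(2,0) = 13
Entry delta = -4 - 2 = -6
Det delta = -6 * 13 = -78
New det = -160 + -78 = -238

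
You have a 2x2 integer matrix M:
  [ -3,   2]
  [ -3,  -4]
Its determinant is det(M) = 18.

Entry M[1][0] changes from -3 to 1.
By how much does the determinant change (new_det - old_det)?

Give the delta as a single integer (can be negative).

Cofactor C_10 = -2
Entry delta = 1 - -3 = 4
Det delta = entry_delta * cofactor = 4 * -2 = -8

Answer: -8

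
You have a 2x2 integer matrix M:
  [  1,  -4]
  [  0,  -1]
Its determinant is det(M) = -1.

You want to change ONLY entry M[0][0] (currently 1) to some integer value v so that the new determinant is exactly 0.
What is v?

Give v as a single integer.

Answer: 0

Derivation:
det is linear in entry M[0][0]: det = old_det + (v - 1) * C_00
Cofactor C_00 = -1
Want det = 0: -1 + (v - 1) * -1 = 0
  (v - 1) = 1 / -1 = -1
  v = 1 + (-1) = 0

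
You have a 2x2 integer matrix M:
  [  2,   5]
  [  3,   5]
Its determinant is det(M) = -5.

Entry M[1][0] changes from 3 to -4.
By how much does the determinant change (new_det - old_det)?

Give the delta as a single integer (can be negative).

Cofactor C_10 = -5
Entry delta = -4 - 3 = -7
Det delta = entry_delta * cofactor = -7 * -5 = 35

Answer: 35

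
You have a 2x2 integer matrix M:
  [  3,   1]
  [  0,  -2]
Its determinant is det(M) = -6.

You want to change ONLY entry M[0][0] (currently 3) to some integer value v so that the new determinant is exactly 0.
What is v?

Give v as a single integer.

Answer: 0

Derivation:
det is linear in entry M[0][0]: det = old_det + (v - 3) * C_00
Cofactor C_00 = -2
Want det = 0: -6 + (v - 3) * -2 = 0
  (v - 3) = 6 / -2 = -3
  v = 3 + (-3) = 0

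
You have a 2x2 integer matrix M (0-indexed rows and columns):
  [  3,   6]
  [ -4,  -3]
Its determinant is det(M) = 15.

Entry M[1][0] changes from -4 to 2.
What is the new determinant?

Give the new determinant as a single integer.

Answer: -21

Derivation:
det is linear in row 1: changing M[1][0] by delta changes det by delta * cofactor(1,0).
Cofactor C_10 = (-1)^(1+0) * minor(1,0) = -6
Entry delta = 2 - -4 = 6
Det delta = 6 * -6 = -36
New det = 15 + -36 = -21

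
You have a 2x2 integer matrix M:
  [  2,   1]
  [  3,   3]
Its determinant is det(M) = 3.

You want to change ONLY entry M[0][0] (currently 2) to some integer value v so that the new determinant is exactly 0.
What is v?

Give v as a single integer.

Answer: 1

Derivation:
det is linear in entry M[0][0]: det = old_det + (v - 2) * C_00
Cofactor C_00 = 3
Want det = 0: 3 + (v - 2) * 3 = 0
  (v - 2) = -3 / 3 = -1
  v = 2 + (-1) = 1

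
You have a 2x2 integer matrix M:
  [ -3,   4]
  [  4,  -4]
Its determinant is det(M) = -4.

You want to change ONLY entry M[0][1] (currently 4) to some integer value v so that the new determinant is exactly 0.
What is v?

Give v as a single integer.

Answer: 3

Derivation:
det is linear in entry M[0][1]: det = old_det + (v - 4) * C_01
Cofactor C_01 = -4
Want det = 0: -4 + (v - 4) * -4 = 0
  (v - 4) = 4 / -4 = -1
  v = 4 + (-1) = 3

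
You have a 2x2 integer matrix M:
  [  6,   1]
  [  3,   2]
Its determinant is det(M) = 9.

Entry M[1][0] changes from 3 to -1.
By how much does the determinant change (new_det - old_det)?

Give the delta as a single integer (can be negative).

Cofactor C_10 = -1
Entry delta = -1 - 3 = -4
Det delta = entry_delta * cofactor = -4 * -1 = 4

Answer: 4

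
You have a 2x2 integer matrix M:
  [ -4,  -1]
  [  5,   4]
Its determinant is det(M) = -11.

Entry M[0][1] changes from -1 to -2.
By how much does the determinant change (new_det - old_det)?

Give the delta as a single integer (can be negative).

Answer: 5

Derivation:
Cofactor C_01 = -5
Entry delta = -2 - -1 = -1
Det delta = entry_delta * cofactor = -1 * -5 = 5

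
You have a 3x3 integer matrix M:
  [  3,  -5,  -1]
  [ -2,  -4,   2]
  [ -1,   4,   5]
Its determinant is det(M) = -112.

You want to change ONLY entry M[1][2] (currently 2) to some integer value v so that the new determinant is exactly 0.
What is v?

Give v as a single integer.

det is linear in entry M[1][2]: det = old_det + (v - 2) * C_12
Cofactor C_12 = -7
Want det = 0: -112 + (v - 2) * -7 = 0
  (v - 2) = 112 / -7 = -16
  v = 2 + (-16) = -14

Answer: -14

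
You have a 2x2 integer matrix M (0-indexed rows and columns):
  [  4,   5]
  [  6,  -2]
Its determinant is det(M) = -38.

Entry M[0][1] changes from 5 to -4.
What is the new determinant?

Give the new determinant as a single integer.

det is linear in row 0: changing M[0][1] by delta changes det by delta * cofactor(0,1).
Cofactor C_01 = (-1)^(0+1) * minor(0,1) = -6
Entry delta = -4 - 5 = -9
Det delta = -9 * -6 = 54
New det = -38 + 54 = 16

Answer: 16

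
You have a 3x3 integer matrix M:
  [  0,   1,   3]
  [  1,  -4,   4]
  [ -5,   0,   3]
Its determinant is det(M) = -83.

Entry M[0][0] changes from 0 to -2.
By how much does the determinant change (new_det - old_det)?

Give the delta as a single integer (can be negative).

Answer: 24

Derivation:
Cofactor C_00 = -12
Entry delta = -2 - 0 = -2
Det delta = entry_delta * cofactor = -2 * -12 = 24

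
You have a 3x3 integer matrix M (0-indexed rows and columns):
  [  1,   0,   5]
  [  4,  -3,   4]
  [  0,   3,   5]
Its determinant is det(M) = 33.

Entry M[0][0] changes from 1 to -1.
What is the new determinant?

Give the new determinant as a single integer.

Answer: 87

Derivation:
det is linear in row 0: changing M[0][0] by delta changes det by delta * cofactor(0,0).
Cofactor C_00 = (-1)^(0+0) * minor(0,0) = -27
Entry delta = -1 - 1 = -2
Det delta = -2 * -27 = 54
New det = 33 + 54 = 87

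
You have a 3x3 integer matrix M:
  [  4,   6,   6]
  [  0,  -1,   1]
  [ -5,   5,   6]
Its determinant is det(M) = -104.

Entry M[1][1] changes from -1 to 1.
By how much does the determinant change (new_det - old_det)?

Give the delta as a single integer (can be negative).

Answer: 108

Derivation:
Cofactor C_11 = 54
Entry delta = 1 - -1 = 2
Det delta = entry_delta * cofactor = 2 * 54 = 108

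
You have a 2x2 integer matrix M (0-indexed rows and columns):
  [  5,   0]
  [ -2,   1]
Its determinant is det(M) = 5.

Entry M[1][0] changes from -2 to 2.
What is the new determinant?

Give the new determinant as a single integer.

Answer: 5

Derivation:
det is linear in row 1: changing M[1][0] by delta changes det by delta * cofactor(1,0).
Cofactor C_10 = (-1)^(1+0) * minor(1,0) = 0
Entry delta = 2 - -2 = 4
Det delta = 4 * 0 = 0
New det = 5 + 0 = 5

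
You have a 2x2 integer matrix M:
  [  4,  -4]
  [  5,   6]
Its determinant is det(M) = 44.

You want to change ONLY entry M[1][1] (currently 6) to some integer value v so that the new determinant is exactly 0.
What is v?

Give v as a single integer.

det is linear in entry M[1][1]: det = old_det + (v - 6) * C_11
Cofactor C_11 = 4
Want det = 0: 44 + (v - 6) * 4 = 0
  (v - 6) = -44 / 4 = -11
  v = 6 + (-11) = -5

Answer: -5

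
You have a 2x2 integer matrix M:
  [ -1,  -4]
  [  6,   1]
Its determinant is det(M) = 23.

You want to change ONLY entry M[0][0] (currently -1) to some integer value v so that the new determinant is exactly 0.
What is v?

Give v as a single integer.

det is linear in entry M[0][0]: det = old_det + (v - -1) * C_00
Cofactor C_00 = 1
Want det = 0: 23 + (v - -1) * 1 = 0
  (v - -1) = -23 / 1 = -23
  v = -1 + (-23) = -24

Answer: -24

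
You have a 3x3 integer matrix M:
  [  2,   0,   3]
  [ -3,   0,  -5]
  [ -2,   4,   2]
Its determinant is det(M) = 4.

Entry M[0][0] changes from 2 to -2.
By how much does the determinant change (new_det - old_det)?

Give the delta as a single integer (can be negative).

Answer: -80

Derivation:
Cofactor C_00 = 20
Entry delta = -2 - 2 = -4
Det delta = entry_delta * cofactor = -4 * 20 = -80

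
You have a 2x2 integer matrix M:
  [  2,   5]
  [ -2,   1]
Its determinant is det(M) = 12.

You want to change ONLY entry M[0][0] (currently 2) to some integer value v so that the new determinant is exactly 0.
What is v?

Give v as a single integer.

det is linear in entry M[0][0]: det = old_det + (v - 2) * C_00
Cofactor C_00 = 1
Want det = 0: 12 + (v - 2) * 1 = 0
  (v - 2) = -12 / 1 = -12
  v = 2 + (-12) = -10

Answer: -10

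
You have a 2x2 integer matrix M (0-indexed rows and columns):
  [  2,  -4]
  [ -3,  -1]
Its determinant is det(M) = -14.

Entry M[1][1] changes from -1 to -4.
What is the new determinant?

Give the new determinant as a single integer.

Answer: -20

Derivation:
det is linear in row 1: changing M[1][1] by delta changes det by delta * cofactor(1,1).
Cofactor C_11 = (-1)^(1+1) * minor(1,1) = 2
Entry delta = -4 - -1 = -3
Det delta = -3 * 2 = -6
New det = -14 + -6 = -20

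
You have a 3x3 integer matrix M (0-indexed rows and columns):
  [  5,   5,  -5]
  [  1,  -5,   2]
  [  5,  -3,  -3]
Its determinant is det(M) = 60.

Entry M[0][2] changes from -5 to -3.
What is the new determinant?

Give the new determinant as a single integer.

Answer: 104

Derivation:
det is linear in row 0: changing M[0][2] by delta changes det by delta * cofactor(0,2).
Cofactor C_02 = (-1)^(0+2) * minor(0,2) = 22
Entry delta = -3 - -5 = 2
Det delta = 2 * 22 = 44
New det = 60 + 44 = 104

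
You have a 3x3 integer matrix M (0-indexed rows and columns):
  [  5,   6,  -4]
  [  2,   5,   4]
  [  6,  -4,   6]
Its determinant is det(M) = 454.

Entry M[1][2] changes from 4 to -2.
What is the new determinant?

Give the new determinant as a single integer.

Answer: 118

Derivation:
det is linear in row 1: changing M[1][2] by delta changes det by delta * cofactor(1,2).
Cofactor C_12 = (-1)^(1+2) * minor(1,2) = 56
Entry delta = -2 - 4 = -6
Det delta = -6 * 56 = -336
New det = 454 + -336 = 118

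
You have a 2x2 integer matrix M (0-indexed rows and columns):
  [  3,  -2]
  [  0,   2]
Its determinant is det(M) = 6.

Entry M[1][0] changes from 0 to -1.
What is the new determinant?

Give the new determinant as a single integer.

det is linear in row 1: changing M[1][0] by delta changes det by delta * cofactor(1,0).
Cofactor C_10 = (-1)^(1+0) * minor(1,0) = 2
Entry delta = -1 - 0 = -1
Det delta = -1 * 2 = -2
New det = 6 + -2 = 4

Answer: 4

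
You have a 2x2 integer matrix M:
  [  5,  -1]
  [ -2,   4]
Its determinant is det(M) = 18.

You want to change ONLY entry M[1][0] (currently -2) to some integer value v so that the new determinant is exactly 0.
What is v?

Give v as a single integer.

Answer: -20

Derivation:
det is linear in entry M[1][0]: det = old_det + (v - -2) * C_10
Cofactor C_10 = 1
Want det = 0: 18 + (v - -2) * 1 = 0
  (v - -2) = -18 / 1 = -18
  v = -2 + (-18) = -20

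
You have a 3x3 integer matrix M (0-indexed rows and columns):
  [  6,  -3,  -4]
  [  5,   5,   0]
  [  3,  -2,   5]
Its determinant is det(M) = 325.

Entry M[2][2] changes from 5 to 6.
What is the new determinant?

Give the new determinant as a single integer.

Answer: 370

Derivation:
det is linear in row 2: changing M[2][2] by delta changes det by delta * cofactor(2,2).
Cofactor C_22 = (-1)^(2+2) * minor(2,2) = 45
Entry delta = 6 - 5 = 1
Det delta = 1 * 45 = 45
New det = 325 + 45 = 370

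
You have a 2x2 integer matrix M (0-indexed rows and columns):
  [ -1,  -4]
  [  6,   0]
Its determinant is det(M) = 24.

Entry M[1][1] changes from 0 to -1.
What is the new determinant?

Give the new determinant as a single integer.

det is linear in row 1: changing M[1][1] by delta changes det by delta * cofactor(1,1).
Cofactor C_11 = (-1)^(1+1) * minor(1,1) = -1
Entry delta = -1 - 0 = -1
Det delta = -1 * -1 = 1
New det = 24 + 1 = 25

Answer: 25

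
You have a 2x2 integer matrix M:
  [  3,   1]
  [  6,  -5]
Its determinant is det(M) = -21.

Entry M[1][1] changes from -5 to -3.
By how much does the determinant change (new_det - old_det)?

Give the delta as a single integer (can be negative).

Cofactor C_11 = 3
Entry delta = -3 - -5 = 2
Det delta = entry_delta * cofactor = 2 * 3 = 6

Answer: 6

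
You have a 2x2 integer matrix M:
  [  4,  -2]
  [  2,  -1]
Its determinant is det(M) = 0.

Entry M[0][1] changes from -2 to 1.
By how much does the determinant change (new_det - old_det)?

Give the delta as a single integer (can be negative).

Cofactor C_01 = -2
Entry delta = 1 - -2 = 3
Det delta = entry_delta * cofactor = 3 * -2 = -6

Answer: -6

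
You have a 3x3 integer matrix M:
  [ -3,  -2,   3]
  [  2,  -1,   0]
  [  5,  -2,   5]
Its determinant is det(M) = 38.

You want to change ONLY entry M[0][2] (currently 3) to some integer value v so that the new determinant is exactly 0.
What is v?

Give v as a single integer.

det is linear in entry M[0][2]: det = old_det + (v - 3) * C_02
Cofactor C_02 = 1
Want det = 0: 38 + (v - 3) * 1 = 0
  (v - 3) = -38 / 1 = -38
  v = 3 + (-38) = -35

Answer: -35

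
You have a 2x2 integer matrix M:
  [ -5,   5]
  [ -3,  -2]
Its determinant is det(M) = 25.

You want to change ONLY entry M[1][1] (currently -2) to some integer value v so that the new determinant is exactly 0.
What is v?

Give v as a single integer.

det is linear in entry M[1][1]: det = old_det + (v - -2) * C_11
Cofactor C_11 = -5
Want det = 0: 25 + (v - -2) * -5 = 0
  (v - -2) = -25 / -5 = 5
  v = -2 + (5) = 3

Answer: 3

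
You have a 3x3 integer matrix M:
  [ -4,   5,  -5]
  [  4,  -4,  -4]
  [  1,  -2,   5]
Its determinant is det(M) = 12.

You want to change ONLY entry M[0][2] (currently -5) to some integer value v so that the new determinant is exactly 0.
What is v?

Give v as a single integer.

det is linear in entry M[0][2]: det = old_det + (v - -5) * C_02
Cofactor C_02 = -4
Want det = 0: 12 + (v - -5) * -4 = 0
  (v - -5) = -12 / -4 = 3
  v = -5 + (3) = -2

Answer: -2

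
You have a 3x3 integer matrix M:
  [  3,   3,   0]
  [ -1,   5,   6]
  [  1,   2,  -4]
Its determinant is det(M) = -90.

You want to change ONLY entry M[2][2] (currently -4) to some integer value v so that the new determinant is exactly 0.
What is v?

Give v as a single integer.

Answer: 1

Derivation:
det is linear in entry M[2][2]: det = old_det + (v - -4) * C_22
Cofactor C_22 = 18
Want det = 0: -90 + (v - -4) * 18 = 0
  (v - -4) = 90 / 18 = 5
  v = -4 + (5) = 1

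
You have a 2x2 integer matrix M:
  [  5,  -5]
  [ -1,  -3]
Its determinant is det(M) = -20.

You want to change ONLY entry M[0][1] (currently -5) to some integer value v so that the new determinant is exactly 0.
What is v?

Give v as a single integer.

det is linear in entry M[0][1]: det = old_det + (v - -5) * C_01
Cofactor C_01 = 1
Want det = 0: -20 + (v - -5) * 1 = 0
  (v - -5) = 20 / 1 = 20
  v = -5 + (20) = 15

Answer: 15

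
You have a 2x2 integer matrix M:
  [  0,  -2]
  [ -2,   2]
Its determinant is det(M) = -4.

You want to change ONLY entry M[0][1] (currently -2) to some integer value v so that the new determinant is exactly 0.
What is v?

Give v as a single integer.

Answer: 0

Derivation:
det is linear in entry M[0][1]: det = old_det + (v - -2) * C_01
Cofactor C_01 = 2
Want det = 0: -4 + (v - -2) * 2 = 0
  (v - -2) = 4 / 2 = 2
  v = -2 + (2) = 0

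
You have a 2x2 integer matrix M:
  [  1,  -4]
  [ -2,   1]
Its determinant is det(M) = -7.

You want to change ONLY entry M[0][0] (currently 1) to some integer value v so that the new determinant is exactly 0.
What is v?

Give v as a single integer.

det is linear in entry M[0][0]: det = old_det + (v - 1) * C_00
Cofactor C_00 = 1
Want det = 0: -7 + (v - 1) * 1 = 0
  (v - 1) = 7 / 1 = 7
  v = 1 + (7) = 8

Answer: 8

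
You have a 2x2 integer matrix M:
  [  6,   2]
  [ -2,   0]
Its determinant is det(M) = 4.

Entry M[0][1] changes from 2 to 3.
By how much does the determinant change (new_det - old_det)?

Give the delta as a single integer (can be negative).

Cofactor C_01 = 2
Entry delta = 3 - 2 = 1
Det delta = entry_delta * cofactor = 1 * 2 = 2

Answer: 2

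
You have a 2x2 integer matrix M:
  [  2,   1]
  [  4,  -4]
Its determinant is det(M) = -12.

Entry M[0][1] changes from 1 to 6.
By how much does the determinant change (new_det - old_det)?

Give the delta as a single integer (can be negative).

Answer: -20

Derivation:
Cofactor C_01 = -4
Entry delta = 6 - 1 = 5
Det delta = entry_delta * cofactor = 5 * -4 = -20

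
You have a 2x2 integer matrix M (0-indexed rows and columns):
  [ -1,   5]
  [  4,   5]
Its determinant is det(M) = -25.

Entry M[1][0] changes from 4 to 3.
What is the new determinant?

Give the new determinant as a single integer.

Answer: -20

Derivation:
det is linear in row 1: changing M[1][0] by delta changes det by delta * cofactor(1,0).
Cofactor C_10 = (-1)^(1+0) * minor(1,0) = -5
Entry delta = 3 - 4 = -1
Det delta = -1 * -5 = 5
New det = -25 + 5 = -20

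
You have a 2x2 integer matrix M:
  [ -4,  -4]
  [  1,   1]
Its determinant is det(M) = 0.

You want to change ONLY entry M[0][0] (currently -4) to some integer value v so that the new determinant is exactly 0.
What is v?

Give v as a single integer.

det is linear in entry M[0][0]: det = old_det + (v - -4) * C_00
Cofactor C_00 = 1
Want det = 0: 0 + (v - -4) * 1 = 0
  (v - -4) = 0 / 1 = 0
  v = -4 + (0) = -4

Answer: -4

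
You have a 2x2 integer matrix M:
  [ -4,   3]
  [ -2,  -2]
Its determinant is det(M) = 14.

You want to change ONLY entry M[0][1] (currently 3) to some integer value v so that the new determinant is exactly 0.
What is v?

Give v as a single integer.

Answer: -4

Derivation:
det is linear in entry M[0][1]: det = old_det + (v - 3) * C_01
Cofactor C_01 = 2
Want det = 0: 14 + (v - 3) * 2 = 0
  (v - 3) = -14 / 2 = -7
  v = 3 + (-7) = -4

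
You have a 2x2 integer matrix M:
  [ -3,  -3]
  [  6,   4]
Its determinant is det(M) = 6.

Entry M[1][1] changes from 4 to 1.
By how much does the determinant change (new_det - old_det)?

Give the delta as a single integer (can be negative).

Cofactor C_11 = -3
Entry delta = 1 - 4 = -3
Det delta = entry_delta * cofactor = -3 * -3 = 9

Answer: 9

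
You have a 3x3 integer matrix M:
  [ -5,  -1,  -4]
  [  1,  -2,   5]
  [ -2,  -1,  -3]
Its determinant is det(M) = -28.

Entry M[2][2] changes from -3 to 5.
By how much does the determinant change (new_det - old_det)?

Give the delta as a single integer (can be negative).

Answer: 88

Derivation:
Cofactor C_22 = 11
Entry delta = 5 - -3 = 8
Det delta = entry_delta * cofactor = 8 * 11 = 88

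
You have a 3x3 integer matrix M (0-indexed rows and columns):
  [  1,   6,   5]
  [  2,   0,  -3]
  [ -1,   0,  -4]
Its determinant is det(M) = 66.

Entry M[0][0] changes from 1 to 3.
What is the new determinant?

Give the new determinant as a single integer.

det is linear in row 0: changing M[0][0] by delta changes det by delta * cofactor(0,0).
Cofactor C_00 = (-1)^(0+0) * minor(0,0) = 0
Entry delta = 3 - 1 = 2
Det delta = 2 * 0 = 0
New det = 66 + 0 = 66

Answer: 66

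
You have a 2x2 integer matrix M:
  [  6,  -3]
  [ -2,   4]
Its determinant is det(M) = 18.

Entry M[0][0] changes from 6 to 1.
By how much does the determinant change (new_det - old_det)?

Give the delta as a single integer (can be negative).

Cofactor C_00 = 4
Entry delta = 1 - 6 = -5
Det delta = entry_delta * cofactor = -5 * 4 = -20

Answer: -20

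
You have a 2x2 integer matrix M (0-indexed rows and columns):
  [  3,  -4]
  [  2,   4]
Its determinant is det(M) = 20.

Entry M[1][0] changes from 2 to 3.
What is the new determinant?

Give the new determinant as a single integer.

Answer: 24

Derivation:
det is linear in row 1: changing M[1][0] by delta changes det by delta * cofactor(1,0).
Cofactor C_10 = (-1)^(1+0) * minor(1,0) = 4
Entry delta = 3 - 2 = 1
Det delta = 1 * 4 = 4
New det = 20 + 4 = 24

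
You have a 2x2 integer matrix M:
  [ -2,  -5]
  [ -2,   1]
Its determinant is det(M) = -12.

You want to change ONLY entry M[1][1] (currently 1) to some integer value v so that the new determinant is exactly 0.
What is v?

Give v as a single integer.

Answer: -5

Derivation:
det is linear in entry M[1][1]: det = old_det + (v - 1) * C_11
Cofactor C_11 = -2
Want det = 0: -12 + (v - 1) * -2 = 0
  (v - 1) = 12 / -2 = -6
  v = 1 + (-6) = -5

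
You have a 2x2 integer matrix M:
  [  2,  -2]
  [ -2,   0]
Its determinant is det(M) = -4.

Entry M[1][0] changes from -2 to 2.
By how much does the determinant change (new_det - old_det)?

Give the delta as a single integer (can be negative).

Answer: 8

Derivation:
Cofactor C_10 = 2
Entry delta = 2 - -2 = 4
Det delta = entry_delta * cofactor = 4 * 2 = 8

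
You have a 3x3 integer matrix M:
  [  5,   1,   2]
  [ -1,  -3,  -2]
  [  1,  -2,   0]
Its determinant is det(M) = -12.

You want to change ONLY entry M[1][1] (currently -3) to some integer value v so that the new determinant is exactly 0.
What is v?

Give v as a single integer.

det is linear in entry M[1][1]: det = old_det + (v - -3) * C_11
Cofactor C_11 = -2
Want det = 0: -12 + (v - -3) * -2 = 0
  (v - -3) = 12 / -2 = -6
  v = -3 + (-6) = -9

Answer: -9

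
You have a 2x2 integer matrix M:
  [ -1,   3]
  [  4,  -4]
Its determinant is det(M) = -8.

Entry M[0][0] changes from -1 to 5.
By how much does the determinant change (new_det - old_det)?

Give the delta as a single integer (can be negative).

Cofactor C_00 = -4
Entry delta = 5 - -1 = 6
Det delta = entry_delta * cofactor = 6 * -4 = -24

Answer: -24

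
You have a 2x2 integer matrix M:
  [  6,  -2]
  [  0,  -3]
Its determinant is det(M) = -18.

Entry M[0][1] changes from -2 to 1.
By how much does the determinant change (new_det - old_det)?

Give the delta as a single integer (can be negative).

Cofactor C_01 = 0
Entry delta = 1 - -2 = 3
Det delta = entry_delta * cofactor = 3 * 0 = 0

Answer: 0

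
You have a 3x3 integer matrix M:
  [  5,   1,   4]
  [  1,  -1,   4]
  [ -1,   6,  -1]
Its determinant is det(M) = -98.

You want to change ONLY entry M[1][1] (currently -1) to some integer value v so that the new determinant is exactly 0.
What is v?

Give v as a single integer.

Answer: -99

Derivation:
det is linear in entry M[1][1]: det = old_det + (v - -1) * C_11
Cofactor C_11 = -1
Want det = 0: -98 + (v - -1) * -1 = 0
  (v - -1) = 98 / -1 = -98
  v = -1 + (-98) = -99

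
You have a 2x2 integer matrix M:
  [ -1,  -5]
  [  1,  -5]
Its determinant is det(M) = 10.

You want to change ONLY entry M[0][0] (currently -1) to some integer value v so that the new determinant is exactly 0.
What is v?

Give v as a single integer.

Answer: 1

Derivation:
det is linear in entry M[0][0]: det = old_det + (v - -1) * C_00
Cofactor C_00 = -5
Want det = 0: 10 + (v - -1) * -5 = 0
  (v - -1) = -10 / -5 = 2
  v = -1 + (2) = 1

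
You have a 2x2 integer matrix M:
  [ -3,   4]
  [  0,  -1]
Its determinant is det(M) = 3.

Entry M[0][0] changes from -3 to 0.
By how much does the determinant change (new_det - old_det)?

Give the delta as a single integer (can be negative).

Answer: -3

Derivation:
Cofactor C_00 = -1
Entry delta = 0 - -3 = 3
Det delta = entry_delta * cofactor = 3 * -1 = -3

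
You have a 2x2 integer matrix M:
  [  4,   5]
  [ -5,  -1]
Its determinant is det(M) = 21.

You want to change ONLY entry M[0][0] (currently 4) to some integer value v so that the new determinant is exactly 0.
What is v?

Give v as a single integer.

Answer: 25

Derivation:
det is linear in entry M[0][0]: det = old_det + (v - 4) * C_00
Cofactor C_00 = -1
Want det = 0: 21 + (v - 4) * -1 = 0
  (v - 4) = -21 / -1 = 21
  v = 4 + (21) = 25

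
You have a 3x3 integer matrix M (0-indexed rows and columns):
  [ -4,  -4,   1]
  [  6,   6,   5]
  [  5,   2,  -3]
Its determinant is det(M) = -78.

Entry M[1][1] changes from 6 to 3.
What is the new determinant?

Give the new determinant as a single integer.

det is linear in row 1: changing M[1][1] by delta changes det by delta * cofactor(1,1).
Cofactor C_11 = (-1)^(1+1) * minor(1,1) = 7
Entry delta = 3 - 6 = -3
Det delta = -3 * 7 = -21
New det = -78 + -21 = -99

Answer: -99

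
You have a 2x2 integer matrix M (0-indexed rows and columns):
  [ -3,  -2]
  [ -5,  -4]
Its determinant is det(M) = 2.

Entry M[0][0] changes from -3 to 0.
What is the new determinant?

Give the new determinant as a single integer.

det is linear in row 0: changing M[0][0] by delta changes det by delta * cofactor(0,0).
Cofactor C_00 = (-1)^(0+0) * minor(0,0) = -4
Entry delta = 0 - -3 = 3
Det delta = 3 * -4 = -12
New det = 2 + -12 = -10

Answer: -10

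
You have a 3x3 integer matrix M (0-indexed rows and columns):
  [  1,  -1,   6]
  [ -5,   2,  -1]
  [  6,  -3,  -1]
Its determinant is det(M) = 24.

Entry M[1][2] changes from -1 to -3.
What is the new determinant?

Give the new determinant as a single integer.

det is linear in row 1: changing M[1][2] by delta changes det by delta * cofactor(1,2).
Cofactor C_12 = (-1)^(1+2) * minor(1,2) = -3
Entry delta = -3 - -1 = -2
Det delta = -2 * -3 = 6
New det = 24 + 6 = 30

Answer: 30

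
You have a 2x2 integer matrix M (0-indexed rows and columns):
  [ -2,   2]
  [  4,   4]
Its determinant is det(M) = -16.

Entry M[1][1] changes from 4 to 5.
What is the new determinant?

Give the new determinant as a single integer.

Answer: -18

Derivation:
det is linear in row 1: changing M[1][1] by delta changes det by delta * cofactor(1,1).
Cofactor C_11 = (-1)^(1+1) * minor(1,1) = -2
Entry delta = 5 - 4 = 1
Det delta = 1 * -2 = -2
New det = -16 + -2 = -18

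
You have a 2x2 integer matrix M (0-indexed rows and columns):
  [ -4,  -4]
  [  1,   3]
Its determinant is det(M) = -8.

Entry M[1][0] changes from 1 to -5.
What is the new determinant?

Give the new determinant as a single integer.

det is linear in row 1: changing M[1][0] by delta changes det by delta * cofactor(1,0).
Cofactor C_10 = (-1)^(1+0) * minor(1,0) = 4
Entry delta = -5 - 1 = -6
Det delta = -6 * 4 = -24
New det = -8 + -24 = -32

Answer: -32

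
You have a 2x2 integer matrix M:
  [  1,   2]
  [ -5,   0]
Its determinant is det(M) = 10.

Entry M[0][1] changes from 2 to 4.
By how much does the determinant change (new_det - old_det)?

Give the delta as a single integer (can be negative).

Cofactor C_01 = 5
Entry delta = 4 - 2 = 2
Det delta = entry_delta * cofactor = 2 * 5 = 10

Answer: 10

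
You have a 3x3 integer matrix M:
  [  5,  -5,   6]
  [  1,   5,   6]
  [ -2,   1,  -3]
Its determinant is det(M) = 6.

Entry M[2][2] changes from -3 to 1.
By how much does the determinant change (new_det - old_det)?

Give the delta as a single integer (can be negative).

Cofactor C_22 = 30
Entry delta = 1 - -3 = 4
Det delta = entry_delta * cofactor = 4 * 30 = 120

Answer: 120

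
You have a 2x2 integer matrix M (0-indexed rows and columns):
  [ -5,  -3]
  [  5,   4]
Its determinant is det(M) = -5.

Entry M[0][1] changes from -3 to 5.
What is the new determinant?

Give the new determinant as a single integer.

Answer: -45

Derivation:
det is linear in row 0: changing M[0][1] by delta changes det by delta * cofactor(0,1).
Cofactor C_01 = (-1)^(0+1) * minor(0,1) = -5
Entry delta = 5 - -3 = 8
Det delta = 8 * -5 = -40
New det = -5 + -40 = -45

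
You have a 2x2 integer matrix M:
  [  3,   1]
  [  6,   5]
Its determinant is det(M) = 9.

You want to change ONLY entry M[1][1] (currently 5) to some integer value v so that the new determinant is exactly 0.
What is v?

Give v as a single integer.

det is linear in entry M[1][1]: det = old_det + (v - 5) * C_11
Cofactor C_11 = 3
Want det = 0: 9 + (v - 5) * 3 = 0
  (v - 5) = -9 / 3 = -3
  v = 5 + (-3) = 2

Answer: 2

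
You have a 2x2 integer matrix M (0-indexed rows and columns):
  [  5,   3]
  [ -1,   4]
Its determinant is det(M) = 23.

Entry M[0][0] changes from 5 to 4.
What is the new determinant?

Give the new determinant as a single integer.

det is linear in row 0: changing M[0][0] by delta changes det by delta * cofactor(0,0).
Cofactor C_00 = (-1)^(0+0) * minor(0,0) = 4
Entry delta = 4 - 5 = -1
Det delta = -1 * 4 = -4
New det = 23 + -4 = 19

Answer: 19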